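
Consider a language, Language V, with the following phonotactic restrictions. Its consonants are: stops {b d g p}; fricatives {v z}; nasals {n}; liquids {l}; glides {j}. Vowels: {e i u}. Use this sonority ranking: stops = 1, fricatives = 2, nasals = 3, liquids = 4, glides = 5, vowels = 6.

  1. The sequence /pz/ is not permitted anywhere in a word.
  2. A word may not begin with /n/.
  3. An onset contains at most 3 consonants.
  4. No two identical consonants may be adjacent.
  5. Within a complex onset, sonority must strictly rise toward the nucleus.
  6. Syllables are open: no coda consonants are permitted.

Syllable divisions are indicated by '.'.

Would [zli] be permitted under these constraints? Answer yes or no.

[zli] — σ1 onset /zl/ (2→4 rises), coda /∅/ ok → permitted

yes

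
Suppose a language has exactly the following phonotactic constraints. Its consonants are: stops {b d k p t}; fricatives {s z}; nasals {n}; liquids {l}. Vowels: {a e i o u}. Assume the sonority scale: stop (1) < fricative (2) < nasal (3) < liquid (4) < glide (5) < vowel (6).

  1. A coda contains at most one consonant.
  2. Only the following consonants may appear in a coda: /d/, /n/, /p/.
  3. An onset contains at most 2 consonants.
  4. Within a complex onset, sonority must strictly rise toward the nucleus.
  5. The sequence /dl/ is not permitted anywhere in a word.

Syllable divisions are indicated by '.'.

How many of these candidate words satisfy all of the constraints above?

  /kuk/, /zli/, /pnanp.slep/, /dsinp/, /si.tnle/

/kuk/ — violates constraint 2: syllable 1 coda contains /k/, which is not a licensed coda consonant → not permitted
/zli/ — σ1 onset /zl/ (2→4 rises), coda /∅/ ok → permitted
/pnanp.slep/ — violates constraint 1: syllable 1 coda /np/ has 2 consonants (> 1) → not permitted
/dsinp/ — violates constraint 1: syllable 1 coda /np/ has 2 consonants (> 1) → not permitted
/si.tnle/ — violates constraint 3: syllable 2 onset /tnl/ has 3 consonants (> 2) → not permitted
Permitted: /zli/ → 1.

1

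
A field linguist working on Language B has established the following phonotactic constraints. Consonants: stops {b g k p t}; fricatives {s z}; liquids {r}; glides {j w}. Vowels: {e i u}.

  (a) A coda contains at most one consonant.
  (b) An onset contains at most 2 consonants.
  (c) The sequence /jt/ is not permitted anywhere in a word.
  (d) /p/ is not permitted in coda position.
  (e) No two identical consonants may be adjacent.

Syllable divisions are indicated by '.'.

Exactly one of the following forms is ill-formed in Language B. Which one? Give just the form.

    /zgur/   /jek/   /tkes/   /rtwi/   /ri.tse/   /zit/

/rtwi/

/zgur/ — σ1 onset /zg/ (2C), coda /r/ ok → well-formed
/jek/ — σ1 onset /j/, coda /k/ ok → well-formed
/tkes/ — σ1 onset /tk/ (2C), coda /s/ ok → well-formed
/rtwi/ — violates constraint (b): syllable 1 onset /rtw/ has 3 consonants (> 2) → ill-formed
/ri.tse/ — σ1 onset /r/, coda /∅/ ok; σ2 onset /ts/ (2C), coda /∅/ ok → well-formed
/zit/ — σ1 onset /z/, coda /t/ ok → well-formed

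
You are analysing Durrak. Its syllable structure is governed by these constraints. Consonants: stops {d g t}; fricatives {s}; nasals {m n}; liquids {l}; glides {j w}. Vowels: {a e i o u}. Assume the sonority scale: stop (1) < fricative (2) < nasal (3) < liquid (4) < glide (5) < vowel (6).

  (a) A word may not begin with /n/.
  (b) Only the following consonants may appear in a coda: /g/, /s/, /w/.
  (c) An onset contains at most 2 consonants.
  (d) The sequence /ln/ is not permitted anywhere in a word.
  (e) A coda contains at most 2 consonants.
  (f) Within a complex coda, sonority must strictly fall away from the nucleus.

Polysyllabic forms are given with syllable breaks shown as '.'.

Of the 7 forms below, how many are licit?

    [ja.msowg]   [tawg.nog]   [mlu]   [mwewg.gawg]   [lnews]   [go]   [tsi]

6

[ja.msowg] — σ1 onset /j/, coda /∅/ ok; σ2 onset /ms/ (2C), coda /wg/ (5→1 falls) ok → licit
[tawg.nog] — σ1 onset /t/, coda /wg/ (5→1 falls) ok; σ2 onset /n/, coda /g/ ok → licit
[mlu] — σ1 onset /ml/ (2C), coda /∅/ ok → licit
[mwewg.gawg] — σ1 onset /mw/ (2C), coda /wg/ (5→1 falls) ok; σ2 onset /g/, coda /wg/ (5→1 falls) ok → licit
[lnews] — violates constraint (d): contains banned sequence /ln/ → illicit
[go] — σ1 onset /g/, coda /∅/ ok → licit
[tsi] — σ1 onset /ts/ (2C), coda /∅/ ok → licit
Licit: [ja.msowg], [tawg.nog], [mlu], [mwewg.gawg], [go], [tsi] → 6.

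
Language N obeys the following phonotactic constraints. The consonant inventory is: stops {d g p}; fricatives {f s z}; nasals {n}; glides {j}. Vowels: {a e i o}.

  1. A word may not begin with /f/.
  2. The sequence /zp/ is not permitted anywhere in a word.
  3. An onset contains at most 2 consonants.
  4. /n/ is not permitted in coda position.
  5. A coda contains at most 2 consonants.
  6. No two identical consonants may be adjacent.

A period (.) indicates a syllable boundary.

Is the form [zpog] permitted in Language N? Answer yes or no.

[zpog] — violates constraint 2: contains banned sequence /zp/ → not permitted

no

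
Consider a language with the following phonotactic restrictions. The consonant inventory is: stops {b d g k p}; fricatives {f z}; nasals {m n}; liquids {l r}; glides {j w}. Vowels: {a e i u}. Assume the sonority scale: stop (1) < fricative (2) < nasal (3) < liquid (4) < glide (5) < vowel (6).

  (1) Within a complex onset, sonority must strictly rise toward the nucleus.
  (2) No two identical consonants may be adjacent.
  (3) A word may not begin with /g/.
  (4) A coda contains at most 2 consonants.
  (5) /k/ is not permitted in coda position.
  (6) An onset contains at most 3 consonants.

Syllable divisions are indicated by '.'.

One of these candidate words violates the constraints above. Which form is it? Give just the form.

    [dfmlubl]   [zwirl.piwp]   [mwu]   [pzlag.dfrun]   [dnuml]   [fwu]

[dfmlubl] — violates constraint 6: syllable 1 onset /dfml/ has 4 consonants (> 3) → phonotactically illegal
[zwirl.piwp] — σ1 onset /zw/ (2→5 rises), coda /rl/ (2C) ok; σ2 onset /p/, coda /wp/ (2C) ok → phonotactically legal
[mwu] — σ1 onset /mw/ (3→5 rises), coda /∅/ ok → phonotactically legal
[pzlag.dfrun] — σ1 onset /pzl/ (1→2→4 rises), coda /g/ ok; σ2 onset /dfr/ (1→2→4 rises), coda /n/ ok → phonotactically legal
[dnuml] — σ1 onset /dn/ (1→3 rises), coda /ml/ (2C) ok → phonotactically legal
[fwu] — σ1 onset /fw/ (2→5 rises), coda /∅/ ok → phonotactically legal

[dfmlubl]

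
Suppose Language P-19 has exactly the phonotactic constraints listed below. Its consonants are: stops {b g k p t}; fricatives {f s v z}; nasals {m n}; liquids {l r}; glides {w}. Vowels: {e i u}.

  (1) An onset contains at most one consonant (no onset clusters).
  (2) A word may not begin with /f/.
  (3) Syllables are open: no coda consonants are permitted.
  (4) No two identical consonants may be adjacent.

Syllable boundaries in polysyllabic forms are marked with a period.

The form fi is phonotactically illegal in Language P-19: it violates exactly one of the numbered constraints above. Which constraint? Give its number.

2

fi: word begins with /f/.
This is a violation of constraint 2: "A word may not begin with /f/."
The remaining constraints (1, 3, 4) are satisfied.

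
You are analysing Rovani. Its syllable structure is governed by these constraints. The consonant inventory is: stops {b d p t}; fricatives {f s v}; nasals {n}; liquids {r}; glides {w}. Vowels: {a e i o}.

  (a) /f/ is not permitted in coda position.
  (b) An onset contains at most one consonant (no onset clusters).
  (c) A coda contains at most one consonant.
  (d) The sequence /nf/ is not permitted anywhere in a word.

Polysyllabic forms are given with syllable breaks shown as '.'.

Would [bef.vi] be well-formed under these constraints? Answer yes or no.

no

[bef.vi] — violates constraint (a): syllable 1 coda contains /f/ → ill-formed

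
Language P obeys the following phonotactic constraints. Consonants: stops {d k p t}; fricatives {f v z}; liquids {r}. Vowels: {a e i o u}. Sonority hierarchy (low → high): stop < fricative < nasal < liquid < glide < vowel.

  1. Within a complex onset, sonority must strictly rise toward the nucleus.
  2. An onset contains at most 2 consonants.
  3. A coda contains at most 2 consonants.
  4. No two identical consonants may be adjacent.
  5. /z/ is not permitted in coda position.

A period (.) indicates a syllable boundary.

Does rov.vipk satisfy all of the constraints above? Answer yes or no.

rov.vipk — violates constraint 4: adjacent identical consonants /vv/ → phonotactically illegal

no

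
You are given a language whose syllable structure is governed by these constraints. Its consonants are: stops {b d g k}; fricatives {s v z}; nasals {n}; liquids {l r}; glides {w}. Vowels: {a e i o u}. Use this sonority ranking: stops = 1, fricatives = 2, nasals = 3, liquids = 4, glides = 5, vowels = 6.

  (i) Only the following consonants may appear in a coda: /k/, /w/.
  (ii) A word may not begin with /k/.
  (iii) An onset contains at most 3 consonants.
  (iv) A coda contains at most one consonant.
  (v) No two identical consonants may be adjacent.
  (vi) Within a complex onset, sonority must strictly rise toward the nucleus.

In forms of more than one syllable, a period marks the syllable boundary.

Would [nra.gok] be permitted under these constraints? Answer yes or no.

yes

[nra.gok] — σ1 onset /nr/ (3→4 rises), coda /∅/ ok; σ2 onset /g/, coda /k/ ok → permitted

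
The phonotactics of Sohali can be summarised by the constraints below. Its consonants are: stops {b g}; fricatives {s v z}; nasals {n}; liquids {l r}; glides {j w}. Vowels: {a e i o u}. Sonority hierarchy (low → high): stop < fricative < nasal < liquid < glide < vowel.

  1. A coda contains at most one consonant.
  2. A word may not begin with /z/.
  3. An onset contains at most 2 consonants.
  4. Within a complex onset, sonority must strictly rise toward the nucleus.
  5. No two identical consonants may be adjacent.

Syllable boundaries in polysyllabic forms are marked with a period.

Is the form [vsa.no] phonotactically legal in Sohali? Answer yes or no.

no

[vsa.no] — violates constraint 4: syllable 1 onset /vs/: /v/ (fricative, 2) → /s/ (fricative, 2) does not rise → phonotactically illegal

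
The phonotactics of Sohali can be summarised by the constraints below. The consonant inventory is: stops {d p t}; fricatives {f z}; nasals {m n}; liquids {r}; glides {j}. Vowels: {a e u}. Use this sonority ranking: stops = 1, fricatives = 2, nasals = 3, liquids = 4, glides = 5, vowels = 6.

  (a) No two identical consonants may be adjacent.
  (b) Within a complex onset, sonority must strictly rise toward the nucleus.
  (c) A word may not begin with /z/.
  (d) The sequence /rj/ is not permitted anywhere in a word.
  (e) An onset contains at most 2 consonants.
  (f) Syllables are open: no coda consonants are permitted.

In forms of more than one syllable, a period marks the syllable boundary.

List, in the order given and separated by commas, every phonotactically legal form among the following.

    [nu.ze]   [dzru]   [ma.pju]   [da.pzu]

[nu.ze], [ma.pju], [da.pzu]

[nu.ze] — σ1 onset /n/, coda /∅/ ok; σ2 onset /z/, coda /∅/ ok → phonotactically legal
[dzru] — violates constraint (e): syllable 1 onset /dzr/ has 3 consonants (> 2) → phonotactically illegal
[ma.pju] — σ1 onset /m/, coda /∅/ ok; σ2 onset /pj/ (1→5 rises), coda /∅/ ok → phonotactically legal
[da.pzu] — σ1 onset /d/, coda /∅/ ok; σ2 onset /pz/ (1→2 rises), coda /∅/ ok → phonotactically legal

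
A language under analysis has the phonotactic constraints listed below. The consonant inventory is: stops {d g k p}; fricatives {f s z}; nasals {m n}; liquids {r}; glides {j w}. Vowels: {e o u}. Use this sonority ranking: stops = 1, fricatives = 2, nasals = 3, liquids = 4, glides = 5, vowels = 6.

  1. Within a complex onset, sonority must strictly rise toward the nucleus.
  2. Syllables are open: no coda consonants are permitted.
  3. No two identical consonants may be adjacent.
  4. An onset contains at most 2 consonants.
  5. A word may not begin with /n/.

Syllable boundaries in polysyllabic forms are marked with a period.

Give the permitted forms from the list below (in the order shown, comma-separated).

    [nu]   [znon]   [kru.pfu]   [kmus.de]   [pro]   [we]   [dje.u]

[kru.pfu], [pro], [we], [dje.u]

[nu] — violates constraint 5: word begins with /n/ → not permitted
[znon] — violates constraint 2: syllable 1 coda /n/ has 1 consonant (> 0) → not permitted
[kru.pfu] — σ1 onset /kr/ (1→4 rises), coda /∅/ ok; σ2 onset /pf/ (1→2 rises), coda /∅/ ok → permitted
[kmus.de] — violates constraint 2: syllable 1 coda /s/ has 1 consonant (> 0) → not permitted
[pro] — σ1 onset /pr/ (1→4 rises), coda /∅/ ok → permitted
[we] — σ1 onset /w/, coda /∅/ ok → permitted
[dje.u] — σ1 onset /dj/ (1→5 rises), coda /∅/ ok; σ2 onset /∅/, coda /∅/ ok → permitted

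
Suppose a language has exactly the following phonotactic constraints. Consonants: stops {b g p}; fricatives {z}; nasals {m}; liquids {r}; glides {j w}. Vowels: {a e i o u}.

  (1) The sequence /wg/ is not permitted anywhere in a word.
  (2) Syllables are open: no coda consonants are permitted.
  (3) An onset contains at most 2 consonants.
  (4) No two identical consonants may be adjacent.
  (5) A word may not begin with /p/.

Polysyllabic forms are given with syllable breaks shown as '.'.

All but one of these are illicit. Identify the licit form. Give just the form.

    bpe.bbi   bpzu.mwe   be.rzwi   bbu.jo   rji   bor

rji

bpe.bbi — violates constraint 4: adjacent identical consonants /bb/ → illicit
bpzu.mwe — violates constraint 3: syllable 1 onset /bpz/ has 3 consonants (> 2) → illicit
be.rzwi — violates constraint 3: syllable 2 onset /rzw/ has 3 consonants (> 2) → illicit
bbu.jo — violates constraint 4: adjacent identical consonants /bb/ → illicit
rji — σ1 onset /rj/ (2C), coda /∅/ ok → licit
bor — violates constraint 2: syllable 1 coda /r/ has 1 consonant (> 0) → illicit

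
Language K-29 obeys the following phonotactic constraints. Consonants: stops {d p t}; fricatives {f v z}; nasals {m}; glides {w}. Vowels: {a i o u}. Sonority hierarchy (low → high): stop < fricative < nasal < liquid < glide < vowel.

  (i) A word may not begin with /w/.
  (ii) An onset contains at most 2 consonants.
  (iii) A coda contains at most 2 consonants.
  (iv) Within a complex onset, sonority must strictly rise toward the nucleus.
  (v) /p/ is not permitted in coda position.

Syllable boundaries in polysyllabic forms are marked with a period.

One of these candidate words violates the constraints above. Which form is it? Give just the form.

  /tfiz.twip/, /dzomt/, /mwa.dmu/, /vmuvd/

/tfiz.twip/

/tfiz.twip/ — violates constraint (v): syllable 2 coda contains /p/ → ill-formed
/dzomt/ — σ1 onset /dz/ (1→2 rises), coda /mt/ (2C) ok → well-formed
/mwa.dmu/ — σ1 onset /mw/ (3→5 rises), coda /∅/ ok; σ2 onset /dm/ (1→3 rises), coda /∅/ ok → well-formed
/vmuvd/ — σ1 onset /vm/ (2→3 rises), coda /vd/ (2C) ok → well-formed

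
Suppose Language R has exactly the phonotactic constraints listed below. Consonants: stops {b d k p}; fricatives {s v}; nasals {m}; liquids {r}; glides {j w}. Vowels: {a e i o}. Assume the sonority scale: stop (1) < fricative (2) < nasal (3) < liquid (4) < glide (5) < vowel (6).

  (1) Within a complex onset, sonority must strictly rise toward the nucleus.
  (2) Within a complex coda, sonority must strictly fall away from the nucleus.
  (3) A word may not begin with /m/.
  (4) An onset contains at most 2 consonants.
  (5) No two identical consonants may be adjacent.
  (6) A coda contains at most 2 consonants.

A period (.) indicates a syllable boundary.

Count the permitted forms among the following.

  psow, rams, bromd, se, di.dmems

5

psow — σ1 onset /ps/ (1→2 rises), coda /w/ ok → permitted
rams — σ1 onset /r/, coda /ms/ (3→2 falls) ok → permitted
bromd — σ1 onset /br/ (1→4 rises), coda /md/ (3→1 falls) ok → permitted
se — σ1 onset /s/, coda /∅/ ok → permitted
di.dmems — σ1 onset /d/, coda /∅/ ok; σ2 onset /dm/ (1→3 rises), coda /ms/ (3→2 falls) ok → permitted
Permitted: psow, rams, bromd, se, di.dmems → 5.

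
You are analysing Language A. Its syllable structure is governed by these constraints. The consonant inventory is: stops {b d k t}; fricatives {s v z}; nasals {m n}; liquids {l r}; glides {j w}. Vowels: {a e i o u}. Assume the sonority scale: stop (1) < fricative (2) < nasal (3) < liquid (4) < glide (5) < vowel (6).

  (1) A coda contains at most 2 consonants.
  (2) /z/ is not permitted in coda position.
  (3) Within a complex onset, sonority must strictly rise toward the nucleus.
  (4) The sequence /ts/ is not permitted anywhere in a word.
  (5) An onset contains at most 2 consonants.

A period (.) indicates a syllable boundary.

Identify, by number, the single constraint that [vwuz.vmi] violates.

2

[vwuz.vmi]: syllable 1 coda contains /z/.
This is a violation of constraint 2: "/z/ is not permitted in coda position."
The remaining constraints (1, 3, 4, 5) are satisfied.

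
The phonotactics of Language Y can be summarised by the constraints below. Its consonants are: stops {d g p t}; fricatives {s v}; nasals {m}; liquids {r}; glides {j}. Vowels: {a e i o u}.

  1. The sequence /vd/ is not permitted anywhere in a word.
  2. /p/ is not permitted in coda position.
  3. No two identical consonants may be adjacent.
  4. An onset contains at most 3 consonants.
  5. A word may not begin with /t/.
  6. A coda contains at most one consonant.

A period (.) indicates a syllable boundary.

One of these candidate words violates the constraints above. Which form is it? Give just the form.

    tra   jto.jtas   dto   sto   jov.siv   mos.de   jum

tra — violates constraint 5: word begins with /t/ → phonotactically illegal
jto.jtas — σ1 onset /jt/ (2C), coda /∅/ ok; σ2 onset /jt/ (2C), coda /s/ ok → phonotactically legal
dto — σ1 onset /dt/ (2C), coda /∅/ ok → phonotactically legal
sto — σ1 onset /st/ (2C), coda /∅/ ok → phonotactically legal
jov.siv — σ1 onset /j/, coda /v/ ok; σ2 onset /s/, coda /v/ ok → phonotactically legal
mos.de — σ1 onset /m/, coda /s/ ok; σ2 onset /d/, coda /∅/ ok → phonotactically legal
jum — σ1 onset /j/, coda /m/ ok → phonotactically legal

tra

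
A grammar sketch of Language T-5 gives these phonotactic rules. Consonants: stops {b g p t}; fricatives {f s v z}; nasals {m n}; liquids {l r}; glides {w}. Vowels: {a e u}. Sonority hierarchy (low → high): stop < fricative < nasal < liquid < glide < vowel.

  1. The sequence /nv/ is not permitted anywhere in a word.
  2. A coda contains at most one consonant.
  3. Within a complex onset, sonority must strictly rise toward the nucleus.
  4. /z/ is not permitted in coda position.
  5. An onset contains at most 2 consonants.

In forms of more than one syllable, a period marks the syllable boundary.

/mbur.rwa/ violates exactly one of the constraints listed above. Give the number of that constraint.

3

/mbur.rwa/: syllable 1 onset /mb/: /m/ (nasal, 3) → /b/ (stop, 1) does not rise.
This is a violation of constraint 3: "Within a complex onset, sonority must strictly rise toward the nucleus."
The remaining constraints (1, 2, 4, 5) are satisfied.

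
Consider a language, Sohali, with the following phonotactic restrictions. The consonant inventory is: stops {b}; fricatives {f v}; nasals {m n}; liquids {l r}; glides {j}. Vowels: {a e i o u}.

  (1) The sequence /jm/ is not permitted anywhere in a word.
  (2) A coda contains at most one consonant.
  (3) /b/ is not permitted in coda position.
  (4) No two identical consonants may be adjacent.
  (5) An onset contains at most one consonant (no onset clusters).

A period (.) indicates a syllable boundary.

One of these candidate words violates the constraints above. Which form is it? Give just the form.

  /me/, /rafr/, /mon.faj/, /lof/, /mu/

/rafr/

/me/ — σ1 onset /m/, coda /∅/ ok → phonotactically legal
/rafr/ — violates constraint 2: syllable 1 coda /fr/ has 2 consonants (> 1) → phonotactically illegal
/mon.faj/ — σ1 onset /m/, coda /n/ ok; σ2 onset /f/, coda /j/ ok → phonotactically legal
/lof/ — σ1 onset /l/, coda /f/ ok → phonotactically legal
/mu/ — σ1 onset /m/, coda /∅/ ok → phonotactically legal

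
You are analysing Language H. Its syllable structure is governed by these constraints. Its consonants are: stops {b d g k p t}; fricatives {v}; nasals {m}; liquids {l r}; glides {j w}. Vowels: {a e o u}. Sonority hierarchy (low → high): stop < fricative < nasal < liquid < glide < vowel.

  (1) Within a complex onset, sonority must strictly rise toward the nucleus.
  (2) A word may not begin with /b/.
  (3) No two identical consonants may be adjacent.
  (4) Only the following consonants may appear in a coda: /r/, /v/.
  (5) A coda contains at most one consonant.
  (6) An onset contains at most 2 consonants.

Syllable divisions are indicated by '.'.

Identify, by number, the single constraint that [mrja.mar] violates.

6

[mrja.mar]: syllable 1 onset /mrj/ has 3 consonants (> 2).
This is a violation of constraint 6: "An onset contains at most 2 consonants."
The remaining constraints (1, 2, 3, 4, 5) are satisfied.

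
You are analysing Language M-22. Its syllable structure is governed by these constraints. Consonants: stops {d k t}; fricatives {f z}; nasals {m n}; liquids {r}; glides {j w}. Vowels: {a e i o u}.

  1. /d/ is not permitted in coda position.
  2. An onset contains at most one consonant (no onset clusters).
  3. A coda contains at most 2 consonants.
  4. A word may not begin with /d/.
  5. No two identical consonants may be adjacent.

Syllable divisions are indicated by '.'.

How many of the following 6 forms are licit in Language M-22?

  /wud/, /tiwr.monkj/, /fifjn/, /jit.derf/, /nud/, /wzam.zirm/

/wud/ — violates constraint 1: syllable 1 coda contains /d/ → illicit
/tiwr.monkj/ — violates constraint 3: syllable 2 coda /nkj/ has 3 consonants (> 2) → illicit
/fifjn/ — violates constraint 3: syllable 1 coda /fjn/ has 3 consonants (> 2) → illicit
/jit.derf/ — σ1 onset /j/, coda /t/ ok; σ2 onset /d/, coda /rf/ (2C) ok → licit
/nud/ — violates constraint 1: syllable 1 coda contains /d/ → illicit
/wzam.zirm/ — violates constraint 2: syllable 1 onset /wz/ has 2 consonants (> 1) → illicit
Licit: /jit.derf/ → 1.

1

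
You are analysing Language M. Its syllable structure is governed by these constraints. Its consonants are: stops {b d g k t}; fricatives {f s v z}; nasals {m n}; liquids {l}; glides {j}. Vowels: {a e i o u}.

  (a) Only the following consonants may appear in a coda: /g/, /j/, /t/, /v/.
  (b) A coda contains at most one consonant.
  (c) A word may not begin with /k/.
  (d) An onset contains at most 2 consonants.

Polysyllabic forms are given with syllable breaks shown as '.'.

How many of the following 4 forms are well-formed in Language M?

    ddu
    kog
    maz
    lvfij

ddu — σ1 onset /dd/ (2C), coda /∅/ ok → well-formed
kog — violates constraint (c): word begins with /k/ → ill-formed
maz — violates constraint (a): syllable 1 coda contains /z/, which is not a licensed coda consonant → ill-formed
lvfij — violates constraint (d): syllable 1 onset /lvf/ has 3 consonants (> 2) → ill-formed
Well-formed: ddu → 1.

1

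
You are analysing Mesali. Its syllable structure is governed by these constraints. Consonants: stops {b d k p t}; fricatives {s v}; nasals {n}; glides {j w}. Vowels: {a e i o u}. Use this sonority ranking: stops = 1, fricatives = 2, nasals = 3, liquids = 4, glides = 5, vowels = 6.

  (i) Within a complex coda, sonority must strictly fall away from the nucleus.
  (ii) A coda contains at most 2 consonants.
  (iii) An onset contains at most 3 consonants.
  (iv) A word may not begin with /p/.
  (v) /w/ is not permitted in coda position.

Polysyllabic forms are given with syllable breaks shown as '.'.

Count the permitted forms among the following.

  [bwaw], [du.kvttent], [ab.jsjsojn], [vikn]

0

[bwaw] — violates constraint (v): syllable 1 coda contains /w/ → not permitted
[du.kvttent] — violates constraint (iii): syllable 2 onset /kvtt/ has 4 consonants (> 3) → not permitted
[ab.jsjsojn] — violates constraint (iii): syllable 2 onset /jsjs/ has 4 consonants (> 3) → not permitted
[vikn] — violates constraint (i): syllable 1 coda /kn/: /k/ (stop, 1) → /n/ (nasal, 3) does not fall → not permitted
No form is permitted → 0.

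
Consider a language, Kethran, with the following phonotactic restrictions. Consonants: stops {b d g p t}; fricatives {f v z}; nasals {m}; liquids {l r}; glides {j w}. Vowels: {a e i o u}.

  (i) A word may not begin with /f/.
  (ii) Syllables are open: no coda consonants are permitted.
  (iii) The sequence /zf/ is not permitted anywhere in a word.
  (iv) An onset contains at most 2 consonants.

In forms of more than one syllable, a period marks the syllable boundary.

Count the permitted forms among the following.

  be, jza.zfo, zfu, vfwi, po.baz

be — σ1 onset /b/, coda /∅/ ok → permitted
jza.zfo — violates constraint (iii): contains banned sequence /zf/ → not permitted
zfu — violates constraint (iii): contains banned sequence /zf/ → not permitted
vfwi — violates constraint (iv): syllable 1 onset /vfw/ has 3 consonants (> 2) → not permitted
po.baz — violates constraint (ii): syllable 2 coda /z/ has 1 consonant (> 0) → not permitted
Permitted: be → 1.

1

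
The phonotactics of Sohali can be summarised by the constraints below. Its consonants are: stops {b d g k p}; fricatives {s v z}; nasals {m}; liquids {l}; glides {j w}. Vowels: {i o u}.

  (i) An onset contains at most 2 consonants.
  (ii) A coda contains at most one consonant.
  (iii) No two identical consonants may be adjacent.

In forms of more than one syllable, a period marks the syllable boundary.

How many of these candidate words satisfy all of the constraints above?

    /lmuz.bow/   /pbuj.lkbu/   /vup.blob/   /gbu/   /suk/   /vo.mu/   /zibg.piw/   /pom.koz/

/lmuz.bow/ — σ1 onset /lm/ (2C), coda /z/ ok; σ2 onset /b/, coda /w/ ok → phonotactically legal
/pbuj.lkbu/ — violates constraint (i): syllable 2 onset /lkb/ has 3 consonants (> 2) → phonotactically illegal
/vup.blob/ — σ1 onset /v/, coda /p/ ok; σ2 onset /bl/ (2C), coda /b/ ok → phonotactically legal
/gbu/ — σ1 onset /gb/ (2C), coda /∅/ ok → phonotactically legal
/suk/ — σ1 onset /s/, coda /k/ ok → phonotactically legal
/vo.mu/ — σ1 onset /v/, coda /∅/ ok; σ2 onset /m/, coda /∅/ ok → phonotactically legal
/zibg.piw/ — violates constraint (ii): syllable 1 coda /bg/ has 2 consonants (> 1) → phonotactically illegal
/pom.koz/ — σ1 onset /p/, coda /m/ ok; σ2 onset /k/, coda /z/ ok → phonotactically legal
Phonotactically legal: /lmuz.bow/, /vup.blob/, /gbu/, /suk/, /vo.mu/, /pom.koz/ → 6.

6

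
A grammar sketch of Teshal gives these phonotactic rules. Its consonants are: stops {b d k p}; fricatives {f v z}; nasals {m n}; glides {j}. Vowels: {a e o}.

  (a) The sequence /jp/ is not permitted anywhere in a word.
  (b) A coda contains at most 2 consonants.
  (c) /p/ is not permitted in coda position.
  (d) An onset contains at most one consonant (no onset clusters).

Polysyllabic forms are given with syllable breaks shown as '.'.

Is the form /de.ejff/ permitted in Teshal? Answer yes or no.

no

/de.ejff/ — violates constraint (b): syllable 2 coda /jff/ has 3 consonants (> 2) → not permitted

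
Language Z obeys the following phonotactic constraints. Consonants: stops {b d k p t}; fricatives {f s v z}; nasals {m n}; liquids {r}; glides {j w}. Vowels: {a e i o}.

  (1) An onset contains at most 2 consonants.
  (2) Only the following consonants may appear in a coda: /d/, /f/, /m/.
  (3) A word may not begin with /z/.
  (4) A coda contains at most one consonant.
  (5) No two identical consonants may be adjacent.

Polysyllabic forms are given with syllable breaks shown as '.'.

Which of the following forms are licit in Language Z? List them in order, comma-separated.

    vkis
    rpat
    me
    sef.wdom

vkis — violates constraint 2: syllable 1 coda contains /s/, which is not a licensed coda consonant → illicit
rpat — violates constraint 2: syllable 1 coda contains /t/, which is not a licensed coda consonant → illicit
me — σ1 onset /m/, coda /∅/ ok → licit
sef.wdom — σ1 onset /s/, coda /f/ ok; σ2 onset /wd/ (2C), coda /m/ ok → licit

me, sef.wdom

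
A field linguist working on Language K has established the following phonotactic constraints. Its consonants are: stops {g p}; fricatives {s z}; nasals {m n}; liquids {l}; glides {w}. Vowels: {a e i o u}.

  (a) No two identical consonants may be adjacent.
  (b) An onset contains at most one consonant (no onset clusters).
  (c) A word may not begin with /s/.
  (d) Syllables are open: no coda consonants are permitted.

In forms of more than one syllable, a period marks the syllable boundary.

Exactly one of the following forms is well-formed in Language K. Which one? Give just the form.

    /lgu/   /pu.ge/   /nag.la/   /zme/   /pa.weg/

/lgu/ — violates constraint (b): syllable 1 onset /lg/ has 2 consonants (> 1) → ill-formed
/pu.ge/ — σ1 onset /p/, coda /∅/ ok; σ2 onset /g/, coda /∅/ ok → well-formed
/nag.la/ — violates constraint (d): syllable 1 coda /g/ has 1 consonant (> 0) → ill-formed
/zme/ — violates constraint (b): syllable 1 onset /zm/ has 2 consonants (> 1) → ill-formed
/pa.weg/ — violates constraint (d): syllable 2 coda /g/ has 1 consonant (> 0) → ill-formed

/pu.ge/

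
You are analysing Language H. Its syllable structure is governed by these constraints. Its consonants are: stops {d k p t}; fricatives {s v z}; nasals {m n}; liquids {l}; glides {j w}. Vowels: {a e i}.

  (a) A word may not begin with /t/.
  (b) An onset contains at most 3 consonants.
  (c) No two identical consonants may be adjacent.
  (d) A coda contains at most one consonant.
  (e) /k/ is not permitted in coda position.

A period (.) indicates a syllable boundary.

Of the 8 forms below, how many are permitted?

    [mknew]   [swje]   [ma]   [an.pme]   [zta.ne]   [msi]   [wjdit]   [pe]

[mknew] — σ1 onset /mkn/ (3C), coda /w/ ok → permitted
[swje] — σ1 onset /swj/ (3C), coda /∅/ ok → permitted
[ma] — σ1 onset /m/, coda /∅/ ok → permitted
[an.pme] — σ1 onset /∅/, coda /n/ ok; σ2 onset /pm/ (2C), coda /∅/ ok → permitted
[zta.ne] — σ1 onset /zt/ (2C), coda /∅/ ok; σ2 onset /n/, coda /∅/ ok → permitted
[msi] — σ1 onset /ms/ (2C), coda /∅/ ok → permitted
[wjdit] — σ1 onset /wjd/ (3C), coda /t/ ok → permitted
[pe] — σ1 onset /p/, coda /∅/ ok → permitted
Permitted: [mknew], [swje], [ma], [an.pme], [zta.ne], [msi], [wjdit], [pe] → 8.

8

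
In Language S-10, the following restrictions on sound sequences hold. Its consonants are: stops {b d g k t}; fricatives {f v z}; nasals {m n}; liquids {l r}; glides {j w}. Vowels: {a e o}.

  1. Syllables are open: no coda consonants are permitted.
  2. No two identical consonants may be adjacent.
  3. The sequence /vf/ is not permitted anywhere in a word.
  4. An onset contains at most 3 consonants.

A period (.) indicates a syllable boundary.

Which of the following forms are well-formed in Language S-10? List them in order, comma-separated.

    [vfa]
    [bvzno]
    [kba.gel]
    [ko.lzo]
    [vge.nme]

[vfa] — violates constraint 3: contains banned sequence /vf/ → ill-formed
[bvzno] — violates constraint 4: syllable 1 onset /bvzn/ has 4 consonants (> 3) → ill-formed
[kba.gel] — violates constraint 1: syllable 2 coda /l/ has 1 consonant (> 0) → ill-formed
[ko.lzo] — σ1 onset /k/, coda /∅/ ok; σ2 onset /lz/ (2C), coda /∅/ ok → well-formed
[vge.nme] — σ1 onset /vg/ (2C), coda /∅/ ok; σ2 onset /nm/ (2C), coda /∅/ ok → well-formed

[ko.lzo], [vge.nme]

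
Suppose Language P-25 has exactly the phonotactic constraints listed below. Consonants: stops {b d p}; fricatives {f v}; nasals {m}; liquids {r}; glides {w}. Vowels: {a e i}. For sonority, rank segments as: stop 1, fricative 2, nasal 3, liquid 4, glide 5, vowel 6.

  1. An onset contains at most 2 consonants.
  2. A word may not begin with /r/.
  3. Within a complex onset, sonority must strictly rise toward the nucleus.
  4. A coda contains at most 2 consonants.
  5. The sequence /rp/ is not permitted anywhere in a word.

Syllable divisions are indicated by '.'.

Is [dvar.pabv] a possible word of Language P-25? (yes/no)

[dvar.pabv] — violates constraint 5: contains banned sequence /rp/ → illicit

no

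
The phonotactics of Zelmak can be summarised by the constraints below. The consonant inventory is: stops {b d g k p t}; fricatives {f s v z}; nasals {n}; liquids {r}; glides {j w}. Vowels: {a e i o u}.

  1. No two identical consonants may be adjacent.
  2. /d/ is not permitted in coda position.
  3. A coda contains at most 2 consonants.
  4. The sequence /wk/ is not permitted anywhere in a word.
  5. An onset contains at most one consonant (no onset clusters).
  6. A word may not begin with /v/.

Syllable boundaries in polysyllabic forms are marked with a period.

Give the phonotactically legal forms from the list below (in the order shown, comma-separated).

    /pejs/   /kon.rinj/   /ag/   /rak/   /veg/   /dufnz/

/pejs/, /kon.rinj/, /ag/, /rak/

/pejs/ — σ1 onset /p/, coda /js/ (2C) ok → phonotactically legal
/kon.rinj/ — σ1 onset /k/, coda /n/ ok; σ2 onset /r/, coda /nj/ (2C) ok → phonotactically legal
/ag/ — σ1 onset /∅/, coda /g/ ok → phonotactically legal
/rak/ — σ1 onset /r/, coda /k/ ok → phonotactically legal
/veg/ — violates constraint 6: word begins with /v/ → phonotactically illegal
/dufnz/ — violates constraint 3: syllable 1 coda /fnz/ has 3 consonants (> 2) → phonotactically illegal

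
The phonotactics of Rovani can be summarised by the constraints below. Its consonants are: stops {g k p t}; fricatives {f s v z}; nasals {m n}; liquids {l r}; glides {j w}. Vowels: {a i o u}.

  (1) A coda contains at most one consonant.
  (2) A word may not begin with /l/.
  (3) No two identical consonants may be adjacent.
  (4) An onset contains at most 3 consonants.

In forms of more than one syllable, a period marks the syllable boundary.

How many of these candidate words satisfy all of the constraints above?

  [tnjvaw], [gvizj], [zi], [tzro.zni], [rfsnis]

2

[tnjvaw] — violates constraint 4: syllable 1 onset /tnjv/ has 4 consonants (> 3) → illicit
[gvizj] — violates constraint 1: syllable 1 coda /zj/ has 2 consonants (> 1) → illicit
[zi] — σ1 onset /z/, coda /∅/ ok → licit
[tzro.zni] — σ1 onset /tzr/ (3C), coda /∅/ ok; σ2 onset /zn/ (2C), coda /∅/ ok → licit
[rfsnis] — violates constraint 4: syllable 1 onset /rfsn/ has 4 consonants (> 3) → illicit
Licit: [zi], [tzro.zni] → 2.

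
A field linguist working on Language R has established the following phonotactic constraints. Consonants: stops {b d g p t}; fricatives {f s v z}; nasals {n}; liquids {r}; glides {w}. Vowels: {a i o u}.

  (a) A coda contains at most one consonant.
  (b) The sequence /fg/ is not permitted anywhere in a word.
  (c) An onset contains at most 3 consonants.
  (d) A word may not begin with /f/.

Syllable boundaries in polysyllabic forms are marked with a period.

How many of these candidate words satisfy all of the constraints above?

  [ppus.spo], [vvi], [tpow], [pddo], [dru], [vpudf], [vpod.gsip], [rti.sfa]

7

[ppus.spo] — σ1 onset /pp/ (2C), coda /s/ ok; σ2 onset /sp/ (2C), coda /∅/ ok → permitted
[vvi] — σ1 onset /vv/ (2C), coda /∅/ ok → permitted
[tpow] — σ1 onset /tp/ (2C), coda /w/ ok → permitted
[pddo] — σ1 onset /pdd/ (3C), coda /∅/ ok → permitted
[dru] — σ1 onset /dr/ (2C), coda /∅/ ok → permitted
[vpudf] — violates constraint (a): syllable 1 coda /df/ has 2 consonants (> 1) → not permitted
[vpod.gsip] — σ1 onset /vp/ (2C), coda /d/ ok; σ2 onset /gs/ (2C), coda /p/ ok → permitted
[rti.sfa] — σ1 onset /rt/ (2C), coda /∅/ ok; σ2 onset /sf/ (2C), coda /∅/ ok → permitted
Permitted: [ppus.spo], [vvi], [tpow], [pddo], [dru], [vpod.gsip], [rti.sfa] → 7.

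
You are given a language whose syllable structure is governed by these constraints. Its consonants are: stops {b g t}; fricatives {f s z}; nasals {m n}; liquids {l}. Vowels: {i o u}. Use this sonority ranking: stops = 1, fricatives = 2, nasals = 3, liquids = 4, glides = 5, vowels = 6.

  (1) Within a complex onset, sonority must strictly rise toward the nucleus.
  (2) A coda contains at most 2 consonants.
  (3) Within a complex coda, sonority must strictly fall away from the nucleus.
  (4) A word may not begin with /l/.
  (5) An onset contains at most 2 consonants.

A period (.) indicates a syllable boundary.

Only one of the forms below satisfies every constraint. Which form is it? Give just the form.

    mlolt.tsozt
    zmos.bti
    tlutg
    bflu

mlolt.tsozt — σ1 onset /ml/ (3→4 rises), coda /lt/ (4→1 falls) ok; σ2 onset /ts/ (1→2 rises), coda /zt/ (2→1 falls) ok → licit
zmos.bti — violates constraint 1: syllable 2 onset /bt/: /b/ (stop, 1) → /t/ (stop, 1) does not rise → illicit
tlutg — violates constraint 3: syllable 1 coda /tg/: /t/ (stop, 1) → /g/ (stop, 1) does not fall → illicit
bflu — violates constraint 5: syllable 1 onset /bfl/ has 3 consonants (> 2) → illicit

mlolt.tsozt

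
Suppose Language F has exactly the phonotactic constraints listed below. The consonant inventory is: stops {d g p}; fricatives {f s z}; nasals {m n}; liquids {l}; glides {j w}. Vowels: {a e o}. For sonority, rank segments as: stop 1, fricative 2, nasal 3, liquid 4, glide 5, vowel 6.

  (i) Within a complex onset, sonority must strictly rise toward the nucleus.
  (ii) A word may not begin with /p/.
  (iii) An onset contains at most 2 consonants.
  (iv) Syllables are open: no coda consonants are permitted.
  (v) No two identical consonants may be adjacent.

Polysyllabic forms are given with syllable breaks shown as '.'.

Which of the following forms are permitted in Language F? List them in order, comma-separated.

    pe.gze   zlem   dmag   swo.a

pe.gze — violates constraint (ii): word begins with /p/ → not permitted
zlem — violates constraint (iv): syllable 1 coda /m/ has 1 consonant (> 0) → not permitted
dmag — violates constraint (iv): syllable 1 coda /g/ has 1 consonant (> 0) → not permitted
swo.a — σ1 onset /sw/ (2→5 rises), coda /∅/ ok; σ2 onset /∅/, coda /∅/ ok → permitted

swo.a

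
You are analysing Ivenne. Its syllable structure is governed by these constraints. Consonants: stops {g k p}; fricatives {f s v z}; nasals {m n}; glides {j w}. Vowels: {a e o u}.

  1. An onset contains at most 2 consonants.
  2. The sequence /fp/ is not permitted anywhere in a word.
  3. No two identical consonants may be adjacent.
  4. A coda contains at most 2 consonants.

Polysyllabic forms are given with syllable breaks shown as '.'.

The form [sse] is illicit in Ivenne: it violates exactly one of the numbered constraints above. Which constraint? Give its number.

[sse]: adjacent identical consonants /ss/.
This is a violation of constraint 3: "No two identical consonants may be adjacent."
The remaining constraints (1, 2, 4) are satisfied.

3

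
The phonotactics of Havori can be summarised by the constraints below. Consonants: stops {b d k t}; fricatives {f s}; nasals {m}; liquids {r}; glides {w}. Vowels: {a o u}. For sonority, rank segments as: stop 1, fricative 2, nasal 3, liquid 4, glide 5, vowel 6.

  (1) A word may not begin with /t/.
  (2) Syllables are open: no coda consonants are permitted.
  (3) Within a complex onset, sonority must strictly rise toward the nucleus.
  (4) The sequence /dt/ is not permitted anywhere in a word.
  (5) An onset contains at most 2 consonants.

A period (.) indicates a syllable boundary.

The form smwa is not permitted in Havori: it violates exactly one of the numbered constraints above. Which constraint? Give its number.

smwa: syllable 1 onset /smw/ has 3 consonants (> 2).
This is a violation of constraint 5: "An onset contains at most 2 consonants."
The remaining constraints (1, 2, 3, 4) are satisfied.

5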